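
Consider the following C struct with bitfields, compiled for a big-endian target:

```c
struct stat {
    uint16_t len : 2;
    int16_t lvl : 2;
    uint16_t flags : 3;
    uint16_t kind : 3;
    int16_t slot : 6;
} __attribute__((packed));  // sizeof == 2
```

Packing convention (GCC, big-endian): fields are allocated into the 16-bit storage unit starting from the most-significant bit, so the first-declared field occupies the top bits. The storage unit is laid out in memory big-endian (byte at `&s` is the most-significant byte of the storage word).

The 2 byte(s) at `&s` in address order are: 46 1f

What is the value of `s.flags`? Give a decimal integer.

[0]=0x46 [1]=0x1f (big-endian) → word 0x461f
len [14+:2] = (word>>14) & 0x3 = 1
lvl [12+:2] = (word>>12) & 0x3 = 0
flags [9+:3] = (word>>9) & 0x7 = 3  ←
kind [6+:3] = (word>>6) & 0x7 = 0
slot [0+:6] = (word>>0) & 0x3f = 31

3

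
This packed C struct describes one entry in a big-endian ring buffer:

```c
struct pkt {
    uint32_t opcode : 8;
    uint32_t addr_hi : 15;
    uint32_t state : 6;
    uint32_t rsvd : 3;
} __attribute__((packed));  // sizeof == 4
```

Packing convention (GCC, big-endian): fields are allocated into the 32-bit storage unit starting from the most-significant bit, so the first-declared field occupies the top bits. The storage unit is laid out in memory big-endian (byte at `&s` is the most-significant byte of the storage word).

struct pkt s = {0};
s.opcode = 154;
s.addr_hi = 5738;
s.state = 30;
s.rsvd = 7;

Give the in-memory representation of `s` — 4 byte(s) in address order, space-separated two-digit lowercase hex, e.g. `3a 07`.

9a 2c d4 f7

[24+:8] opcode=154 & 0xff = 0x9a; word=0x9a000000
[9+:15] addr_hi=5738 & 0x7fff = 0x166a; word=0x9a2cd400
[3+:6] state=30 & 0x3f = 0x1e; word=0x9a2cd4f0
[0+:3] rsvd=7 & 0x7 = 0x7; word=0x9a2cd4f7
word = 0x9a2cd4f7 → big-endian bytes:
  [0]=0x9a  [1]=0x2c  [2]=0xd4  [3]=0xf7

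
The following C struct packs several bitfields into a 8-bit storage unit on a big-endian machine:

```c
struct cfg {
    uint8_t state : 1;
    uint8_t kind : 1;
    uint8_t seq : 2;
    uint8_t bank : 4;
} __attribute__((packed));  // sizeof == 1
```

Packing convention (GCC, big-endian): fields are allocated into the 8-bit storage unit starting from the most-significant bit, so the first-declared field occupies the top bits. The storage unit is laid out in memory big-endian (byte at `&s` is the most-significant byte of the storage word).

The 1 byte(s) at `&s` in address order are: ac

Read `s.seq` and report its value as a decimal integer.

[0]=0xac (big-endian) → word 0xac
state:1 @ bit 7 → (0xac>>7)&0x1 = 0x1
kind:1 @ bit 6 → (0xac>>6)&0x1 = 0x0
seq:2 @ bit 4 → (0xac>>4)&0x3 = 0x2  ←
bank:4 @ bit 0 → (0xac>>0)&0xf = 0xc

2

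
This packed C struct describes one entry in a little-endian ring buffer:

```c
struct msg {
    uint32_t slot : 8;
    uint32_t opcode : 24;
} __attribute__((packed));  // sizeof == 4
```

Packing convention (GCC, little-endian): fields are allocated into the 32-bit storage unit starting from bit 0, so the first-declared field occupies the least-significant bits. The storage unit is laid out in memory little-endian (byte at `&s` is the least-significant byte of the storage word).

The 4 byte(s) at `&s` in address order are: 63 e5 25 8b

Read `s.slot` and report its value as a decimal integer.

[0]=0x63 [1]=0xe5 [2]=0x25 [3]=0x8b (little-endian) → word 0x8b25e563
slot [0+:8] = (word>>0) & 0xff = 99  ←
opcode [8+:24] = (word>>8) & 0xffffff = 9119205

99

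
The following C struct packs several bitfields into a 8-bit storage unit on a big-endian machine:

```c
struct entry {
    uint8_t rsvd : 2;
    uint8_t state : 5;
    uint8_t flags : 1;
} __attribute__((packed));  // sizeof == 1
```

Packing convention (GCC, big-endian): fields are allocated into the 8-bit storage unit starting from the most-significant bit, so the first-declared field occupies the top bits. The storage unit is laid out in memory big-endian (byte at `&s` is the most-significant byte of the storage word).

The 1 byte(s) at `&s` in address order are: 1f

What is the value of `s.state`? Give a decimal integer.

15

[0]=0x1f (big-endian) → word 0x1f
rsvd [6+:2] = (word>>6) & 0x3 = 0
state [1+:5] = (word>>1) & 0x1f = 15  ←
flags [0+:1] = (word>>0) & 0x1 = 1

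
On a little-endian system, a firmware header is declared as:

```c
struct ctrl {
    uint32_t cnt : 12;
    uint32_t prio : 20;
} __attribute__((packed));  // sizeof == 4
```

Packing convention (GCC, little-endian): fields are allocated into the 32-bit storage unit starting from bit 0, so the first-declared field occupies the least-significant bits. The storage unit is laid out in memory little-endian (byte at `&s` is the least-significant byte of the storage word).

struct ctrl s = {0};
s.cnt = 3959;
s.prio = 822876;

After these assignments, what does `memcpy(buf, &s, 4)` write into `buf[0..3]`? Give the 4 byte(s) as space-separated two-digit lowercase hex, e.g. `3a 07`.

cnt (12b) val=3959 bits=0xf77 at bit 0: 0x00000f77
prio (20b) val=822876 bits=0xc8e5c at bit 12: 0xc8e5cf77
word = 0xc8e5cf77 → little-endian bytes:
  [0]=0x77  [1]=0xcf  [2]=0xe5  [3]=0xc8

77 cf e5 c8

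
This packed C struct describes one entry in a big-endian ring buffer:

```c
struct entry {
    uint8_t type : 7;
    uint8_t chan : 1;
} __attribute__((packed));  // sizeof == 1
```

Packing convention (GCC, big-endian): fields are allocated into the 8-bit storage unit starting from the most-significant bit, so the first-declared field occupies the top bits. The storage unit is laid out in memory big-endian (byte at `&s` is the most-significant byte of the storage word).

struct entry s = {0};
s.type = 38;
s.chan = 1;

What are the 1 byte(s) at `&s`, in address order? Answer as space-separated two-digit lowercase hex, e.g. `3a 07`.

4d

type:7 = 38 → 0x26 << 1 → word 0x4c
chan:1 = 1 → 0x1 << 0 → word 0x4d
word = 0x4d → big-endian bytes:
  [0]=0x4d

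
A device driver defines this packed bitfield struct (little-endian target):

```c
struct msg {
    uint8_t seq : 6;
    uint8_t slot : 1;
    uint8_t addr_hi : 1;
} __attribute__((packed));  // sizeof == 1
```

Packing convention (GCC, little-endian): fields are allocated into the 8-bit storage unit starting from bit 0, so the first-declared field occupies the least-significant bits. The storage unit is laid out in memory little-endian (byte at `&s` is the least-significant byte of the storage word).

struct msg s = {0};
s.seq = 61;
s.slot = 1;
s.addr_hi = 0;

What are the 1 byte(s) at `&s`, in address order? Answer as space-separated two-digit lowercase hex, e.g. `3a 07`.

7d

seq:6 = 61 → 0x3d << 0 → word 0x3d
slot:1 = 1 → 0x1 << 6 → word 0x7d
addr_hi:1 = 0 → 0x0 << 7 → word 0x7d
word = 0x7d → little-endian bytes:
  [0]=0x7d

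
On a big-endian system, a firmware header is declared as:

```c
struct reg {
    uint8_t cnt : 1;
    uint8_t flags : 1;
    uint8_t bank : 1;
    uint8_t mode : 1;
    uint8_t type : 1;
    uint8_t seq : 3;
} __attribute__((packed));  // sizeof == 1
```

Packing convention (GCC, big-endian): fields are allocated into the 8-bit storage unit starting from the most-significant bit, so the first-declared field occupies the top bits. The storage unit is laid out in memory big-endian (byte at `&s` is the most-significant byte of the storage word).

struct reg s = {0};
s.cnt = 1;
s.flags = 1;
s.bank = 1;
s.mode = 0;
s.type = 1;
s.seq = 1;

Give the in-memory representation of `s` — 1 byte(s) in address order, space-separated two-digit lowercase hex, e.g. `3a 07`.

cnt (1b) val=1 bits=0x1 at bit 7: 0x80
flags (1b) val=1 bits=0x1 at bit 6: 0xc0
bank (1b) val=1 bits=0x1 at bit 5: 0xe0
mode (1b) val=0 bits=0x0 at bit 4: 0xe0
type (1b) val=1 bits=0x1 at bit 3: 0xe8
seq (3b) val=1 bits=0x1 at bit 0: 0xe9
word = 0xe9 → big-endian bytes:
  [0]=0xe9

e9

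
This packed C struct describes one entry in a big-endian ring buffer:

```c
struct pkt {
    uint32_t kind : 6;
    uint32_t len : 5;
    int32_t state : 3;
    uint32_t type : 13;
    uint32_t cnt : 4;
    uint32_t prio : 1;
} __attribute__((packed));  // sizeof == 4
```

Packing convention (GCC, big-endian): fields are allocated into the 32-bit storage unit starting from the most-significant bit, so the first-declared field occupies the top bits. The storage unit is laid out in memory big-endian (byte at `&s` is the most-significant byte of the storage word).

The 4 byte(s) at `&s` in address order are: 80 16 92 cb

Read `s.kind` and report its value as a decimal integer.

32

[0]=0x80 [1]=0x16 [2]=0x92 [3]=0xcb (big-endian) → word 0x801692cb
kind:6 @ bit 26 → (0x801692cb>>26)&0x3f = 0x20  ←
len:5 @ bit 21 → (0x801692cb>>21)&0x1f = 0x0
state:3 @ bit 18 → (0x801692cb>>18)&0x7 = 0x5
type:13 @ bit 5 → (0x801692cb>>5)&0x1fff = 0x1496
cnt:4 @ bit 1 → (0x801692cb>>1)&0xf = 0x5
prio:1 @ bit 0 → (0x801692cb>>0)&0x1 = 0x1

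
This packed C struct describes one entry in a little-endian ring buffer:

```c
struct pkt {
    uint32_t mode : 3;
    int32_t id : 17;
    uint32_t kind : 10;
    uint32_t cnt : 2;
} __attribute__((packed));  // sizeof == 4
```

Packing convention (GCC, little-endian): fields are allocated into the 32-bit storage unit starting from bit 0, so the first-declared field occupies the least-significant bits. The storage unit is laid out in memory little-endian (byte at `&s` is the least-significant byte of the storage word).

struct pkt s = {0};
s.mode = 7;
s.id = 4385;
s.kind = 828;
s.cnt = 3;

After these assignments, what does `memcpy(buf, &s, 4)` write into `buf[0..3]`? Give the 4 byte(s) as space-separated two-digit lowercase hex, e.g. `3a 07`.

mode (3b) val=7 bits=0x7 at bit 0: 0x00000007
id (17b) val=4385 bits=0x1121 at bit 3: 0x0000890f
kind (10b) val=828 bits=0x33c at bit 20: 0x33c0890f
cnt (2b) val=3 bits=0x3 at bit 30: 0xf3c0890f
word = 0xf3c0890f → little-endian bytes:
  [0]=0x0f  [1]=0x89  [2]=0xc0  [3]=0xf3

0f 89 c0 f3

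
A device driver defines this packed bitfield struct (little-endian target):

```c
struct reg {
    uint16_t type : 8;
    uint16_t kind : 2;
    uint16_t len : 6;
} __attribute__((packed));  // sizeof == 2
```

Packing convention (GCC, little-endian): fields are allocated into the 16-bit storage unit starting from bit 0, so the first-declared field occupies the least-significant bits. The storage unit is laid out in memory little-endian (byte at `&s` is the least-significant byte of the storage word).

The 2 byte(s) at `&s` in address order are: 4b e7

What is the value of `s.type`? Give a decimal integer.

75

[0]=0x4b [1]=0xe7 (little-endian) → word 0xe74b
type [0+:8] = (word>>0) & 0xff = 75  ←
kind [8+:2] = (word>>8) & 0x3 = 3
len [10+:6] = (word>>10) & 0x3f = 57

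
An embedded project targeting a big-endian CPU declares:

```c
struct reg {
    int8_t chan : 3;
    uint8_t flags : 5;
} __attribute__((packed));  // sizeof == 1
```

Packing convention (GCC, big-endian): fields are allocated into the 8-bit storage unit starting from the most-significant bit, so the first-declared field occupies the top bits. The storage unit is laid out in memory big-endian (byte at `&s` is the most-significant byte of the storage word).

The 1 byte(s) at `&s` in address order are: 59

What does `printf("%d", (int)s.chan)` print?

[0]=0x59 (big-endian) → word 0x59
chan:3 @ bit 5 → (0x59>>5)&0x7 = 0x2  ←
flags:5 @ bit 0 → (0x59>>0)&0x1f = 0x19
chan signed 3b, MSB=0: value = 2

2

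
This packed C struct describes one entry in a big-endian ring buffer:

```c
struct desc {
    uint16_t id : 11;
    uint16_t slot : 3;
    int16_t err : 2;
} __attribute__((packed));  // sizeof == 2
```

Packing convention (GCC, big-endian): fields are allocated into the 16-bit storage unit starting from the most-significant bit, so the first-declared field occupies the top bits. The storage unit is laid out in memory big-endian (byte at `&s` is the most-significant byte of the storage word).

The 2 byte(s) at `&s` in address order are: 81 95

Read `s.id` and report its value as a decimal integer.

[0]=0x81 [1]=0x95 (big-endian) → word 0x8195
id:11 @ bit 5 → (0x8195>>5)&0x7ff = 0x40c  ←
slot:3 @ bit 2 → (0x8195>>2)&0x7 = 0x5
err:2 @ bit 0 → (0x8195>>0)&0x3 = 0x1

1036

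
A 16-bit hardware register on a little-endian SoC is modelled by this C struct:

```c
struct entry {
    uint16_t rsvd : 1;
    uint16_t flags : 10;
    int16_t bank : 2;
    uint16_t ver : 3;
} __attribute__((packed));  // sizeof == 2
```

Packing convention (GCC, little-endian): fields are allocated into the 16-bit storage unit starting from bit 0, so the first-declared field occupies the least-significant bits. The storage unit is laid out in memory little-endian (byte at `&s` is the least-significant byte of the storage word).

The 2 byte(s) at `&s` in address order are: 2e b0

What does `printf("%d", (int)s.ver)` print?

[0]=0x2e [1]=0xb0 (little-endian) → word 0xb02e
rsvd:1 @ bit 0 → (0xb02e>>0)&0x1 = 0x0
flags:10 @ bit 1 → (0xb02e>>1)&0x3ff = 0x17
bank:2 @ bit 11 → (0xb02e>>11)&0x3 = 0x2
ver:3 @ bit 13 → (0xb02e>>13)&0x7 = 0x5  ←

5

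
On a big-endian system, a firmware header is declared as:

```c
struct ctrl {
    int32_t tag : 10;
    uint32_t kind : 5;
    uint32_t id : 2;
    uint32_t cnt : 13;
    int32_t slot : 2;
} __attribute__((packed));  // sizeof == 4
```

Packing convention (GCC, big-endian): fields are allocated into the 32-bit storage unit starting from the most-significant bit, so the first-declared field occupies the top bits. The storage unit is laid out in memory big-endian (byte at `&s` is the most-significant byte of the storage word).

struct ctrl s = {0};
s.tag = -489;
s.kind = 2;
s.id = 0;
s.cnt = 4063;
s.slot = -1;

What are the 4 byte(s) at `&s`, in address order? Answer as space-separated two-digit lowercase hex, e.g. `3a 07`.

85 c4 3f 7f

tag (10b) val=-489 bits=0x217 at bit 22: 0x85c00000
kind (5b) val=2 bits=0x2 at bit 17: 0x85c40000
id (2b) val=0 bits=0x0 at bit 15: 0x85c40000
cnt (13b) val=4063 bits=0xfdf at bit 2: 0x85c43f7c
slot (2b) val=-1 bits=0x3 at bit 0: 0x85c43f7f
word = 0x85c43f7f → big-endian bytes:
  [0]=0x85  [1]=0xc4  [2]=0x3f  [3]=0x7f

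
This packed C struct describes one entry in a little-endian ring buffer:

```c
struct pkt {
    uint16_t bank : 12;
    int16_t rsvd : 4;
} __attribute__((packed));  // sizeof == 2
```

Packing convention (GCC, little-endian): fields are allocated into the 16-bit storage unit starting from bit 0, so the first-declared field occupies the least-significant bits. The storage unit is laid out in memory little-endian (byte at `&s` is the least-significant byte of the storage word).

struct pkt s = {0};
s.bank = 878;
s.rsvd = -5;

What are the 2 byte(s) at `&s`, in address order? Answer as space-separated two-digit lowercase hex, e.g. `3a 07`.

6e b3

[0+:12] bank=878 & 0xfff = 0x36e; word=0x036e
[12+:4] rsvd=-5 & 0xf = 0xb; word=0xb36e
word = 0xb36e → little-endian bytes:
  [0]=0x6e  [1]=0xb3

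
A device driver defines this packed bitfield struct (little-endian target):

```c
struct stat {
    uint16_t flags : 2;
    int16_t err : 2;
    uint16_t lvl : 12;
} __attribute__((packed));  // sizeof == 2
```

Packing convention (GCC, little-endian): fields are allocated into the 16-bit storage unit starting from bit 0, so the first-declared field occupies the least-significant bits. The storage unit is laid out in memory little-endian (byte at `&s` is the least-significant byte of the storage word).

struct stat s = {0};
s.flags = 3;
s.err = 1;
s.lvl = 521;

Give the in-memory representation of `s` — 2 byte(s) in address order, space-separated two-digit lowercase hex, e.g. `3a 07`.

flags:2 = 3 → 0x3 << 0 → word 0x0003
err:2 = 1 → 0x1 << 2 → word 0x0007
lvl:12 = 521 → 0x209 << 4 → word 0x2097
word = 0x2097 → little-endian bytes:
  [0]=0x97  [1]=0x20

97 20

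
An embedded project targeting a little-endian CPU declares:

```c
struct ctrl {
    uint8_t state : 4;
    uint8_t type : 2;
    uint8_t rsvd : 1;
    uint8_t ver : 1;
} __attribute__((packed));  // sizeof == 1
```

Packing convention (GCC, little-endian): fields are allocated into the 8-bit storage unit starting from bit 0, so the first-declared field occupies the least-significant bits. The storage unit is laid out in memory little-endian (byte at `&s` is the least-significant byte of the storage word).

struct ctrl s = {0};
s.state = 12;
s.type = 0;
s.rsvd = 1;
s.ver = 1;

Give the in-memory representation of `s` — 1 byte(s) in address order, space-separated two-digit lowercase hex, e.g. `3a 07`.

state (4b) val=12 bits=0xc at bit 0: 0x0c
type (2b) val=0 bits=0x0 at bit 4: 0x0c
rsvd (1b) val=1 bits=0x1 at bit 6: 0x4c
ver (1b) val=1 bits=0x1 at bit 7: 0xcc
word = 0xcc → little-endian bytes:
  [0]=0xcc

cc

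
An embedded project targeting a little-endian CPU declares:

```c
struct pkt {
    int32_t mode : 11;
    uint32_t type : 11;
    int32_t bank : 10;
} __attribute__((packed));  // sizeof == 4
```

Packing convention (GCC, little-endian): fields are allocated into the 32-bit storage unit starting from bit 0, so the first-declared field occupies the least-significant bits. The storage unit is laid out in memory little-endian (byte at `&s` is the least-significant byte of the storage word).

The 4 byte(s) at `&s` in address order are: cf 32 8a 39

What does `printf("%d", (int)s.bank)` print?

[0]=0xcf [1]=0x32 [2]=0x8a [3]=0x39 (little-endian) → word 0x398a32cf
mode:11 @ bit 0 → (0x398a32cf>>0)&0x7ff = 0x2cf
type:11 @ bit 11 → (0x398a32cf>>11)&0x7ff = 0x146
bank:10 @ bit 22 → (0x398a32cf>>22)&0x3ff = 0xe6  ←
bank signed 10b, MSB=0: value = 230

230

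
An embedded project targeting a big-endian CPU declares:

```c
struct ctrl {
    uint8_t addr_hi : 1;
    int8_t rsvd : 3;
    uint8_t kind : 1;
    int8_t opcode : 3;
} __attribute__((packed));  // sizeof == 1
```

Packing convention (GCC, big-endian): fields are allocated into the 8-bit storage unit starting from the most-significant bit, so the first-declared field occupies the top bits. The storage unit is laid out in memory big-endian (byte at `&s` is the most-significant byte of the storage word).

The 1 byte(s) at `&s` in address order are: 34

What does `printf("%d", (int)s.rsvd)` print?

[0]=0x34 (big-endian) → word 0x34
addr_hi [7+:1] = (word>>7) & 0x1 = 0
rsvd [4+:3] = (word>>4) & 0x7 = 3  ←
kind [3+:1] = (word>>3) & 0x1 = 0
opcode [0+:3] = (word>>0) & 0x7 = 4
rsvd signed 3b, MSB=0: value = 3

3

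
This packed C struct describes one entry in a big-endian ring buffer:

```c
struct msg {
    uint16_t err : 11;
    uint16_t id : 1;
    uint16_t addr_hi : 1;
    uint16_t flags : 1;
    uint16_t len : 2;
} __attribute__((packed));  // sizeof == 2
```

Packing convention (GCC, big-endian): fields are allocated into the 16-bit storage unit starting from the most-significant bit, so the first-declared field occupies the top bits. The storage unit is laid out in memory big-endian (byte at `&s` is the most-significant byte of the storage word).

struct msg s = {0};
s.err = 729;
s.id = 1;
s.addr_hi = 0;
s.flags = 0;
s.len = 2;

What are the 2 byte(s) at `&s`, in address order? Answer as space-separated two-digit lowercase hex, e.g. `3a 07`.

5b 32

err:11 = 729 → 0x2d9 << 5 → word 0x5b20
id:1 = 1 → 0x1 << 4 → word 0x5b30
addr_hi:1 = 0 → 0x0 << 3 → word 0x5b30
flags:1 = 0 → 0x0 << 2 → word 0x5b30
len:2 = 2 → 0x2 << 0 → word 0x5b32
word = 0x5b32 → big-endian bytes:
  [0]=0x5b  [1]=0x32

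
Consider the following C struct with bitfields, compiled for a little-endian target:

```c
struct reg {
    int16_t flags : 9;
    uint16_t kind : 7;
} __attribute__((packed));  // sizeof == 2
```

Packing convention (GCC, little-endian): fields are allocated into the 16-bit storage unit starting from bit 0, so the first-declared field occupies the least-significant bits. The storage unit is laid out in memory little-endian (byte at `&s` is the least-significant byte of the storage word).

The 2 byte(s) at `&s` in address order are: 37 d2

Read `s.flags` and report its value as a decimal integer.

[0]=0x37 [1]=0xd2 (little-endian) → word 0xd237
flags:9 @ bit 0 → (0xd237>>0)&0x1ff = 0x37  ←
kind:7 @ bit 9 → (0xd237>>9)&0x7f = 0x69
flags signed 9b, MSB=0: value = 55

55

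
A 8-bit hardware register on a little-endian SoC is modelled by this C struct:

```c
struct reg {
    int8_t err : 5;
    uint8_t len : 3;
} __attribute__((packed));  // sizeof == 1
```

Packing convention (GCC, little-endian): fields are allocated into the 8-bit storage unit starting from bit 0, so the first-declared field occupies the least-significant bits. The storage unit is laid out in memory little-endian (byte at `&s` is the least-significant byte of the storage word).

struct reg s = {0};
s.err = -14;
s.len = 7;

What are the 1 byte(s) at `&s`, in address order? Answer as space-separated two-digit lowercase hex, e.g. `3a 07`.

err:5 = -14 → 0x12 << 0 → word 0x12
len:3 = 7 → 0x7 << 5 → word 0xf2
word = 0xf2 → little-endian bytes:
  [0]=0xf2

f2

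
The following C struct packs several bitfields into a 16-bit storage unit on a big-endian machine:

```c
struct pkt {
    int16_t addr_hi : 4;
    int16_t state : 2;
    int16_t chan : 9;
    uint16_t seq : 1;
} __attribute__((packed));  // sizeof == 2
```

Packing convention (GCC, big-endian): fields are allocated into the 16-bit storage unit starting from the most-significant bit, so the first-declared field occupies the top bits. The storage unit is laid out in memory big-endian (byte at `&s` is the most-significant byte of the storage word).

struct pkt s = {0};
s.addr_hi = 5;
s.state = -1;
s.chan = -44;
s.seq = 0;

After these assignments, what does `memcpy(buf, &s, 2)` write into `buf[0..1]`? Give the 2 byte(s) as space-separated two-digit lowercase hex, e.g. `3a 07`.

5f a8

addr_hi (4b) val=5 bits=0x5 at bit 12: 0x5000
state (2b) val=-1 bits=0x3 at bit 10: 0x5c00
chan (9b) val=-44 bits=0x1d4 at bit 1: 0x5fa8
seq (1b) val=0 bits=0x0 at bit 0: 0x5fa8
word = 0x5fa8 → big-endian bytes:
  [0]=0x5f  [1]=0xa8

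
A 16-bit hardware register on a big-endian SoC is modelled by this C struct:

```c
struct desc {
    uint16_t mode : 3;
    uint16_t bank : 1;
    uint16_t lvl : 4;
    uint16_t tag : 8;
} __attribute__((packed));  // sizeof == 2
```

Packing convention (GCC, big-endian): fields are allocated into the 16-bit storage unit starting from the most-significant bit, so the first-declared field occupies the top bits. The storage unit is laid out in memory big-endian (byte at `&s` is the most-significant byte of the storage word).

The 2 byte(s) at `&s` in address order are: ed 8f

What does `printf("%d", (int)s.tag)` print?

143

[0]=0xed [1]=0x8f (big-endian) → word 0xed8f
mode [13+:3] = (word>>13) & 0x7 = 7
bank [12+:1] = (word>>12) & 0x1 = 0
lvl [8+:4] = (word>>8) & 0xf = 13
tag [0+:8] = (word>>0) & 0xff = 143  ←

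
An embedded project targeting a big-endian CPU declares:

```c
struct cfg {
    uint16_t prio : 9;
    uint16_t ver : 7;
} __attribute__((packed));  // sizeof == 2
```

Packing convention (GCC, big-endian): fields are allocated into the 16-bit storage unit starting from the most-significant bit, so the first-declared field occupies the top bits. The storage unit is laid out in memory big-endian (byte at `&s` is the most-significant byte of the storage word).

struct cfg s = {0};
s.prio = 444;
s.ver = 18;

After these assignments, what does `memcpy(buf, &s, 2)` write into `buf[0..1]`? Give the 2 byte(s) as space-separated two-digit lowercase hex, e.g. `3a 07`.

de 12

[7+:9] prio=444 & 0x1ff = 0x1bc; word=0xde00
[0+:7] ver=18 & 0x7f = 0x12; word=0xde12
word = 0xde12 → big-endian bytes:
  [0]=0xde  [1]=0x12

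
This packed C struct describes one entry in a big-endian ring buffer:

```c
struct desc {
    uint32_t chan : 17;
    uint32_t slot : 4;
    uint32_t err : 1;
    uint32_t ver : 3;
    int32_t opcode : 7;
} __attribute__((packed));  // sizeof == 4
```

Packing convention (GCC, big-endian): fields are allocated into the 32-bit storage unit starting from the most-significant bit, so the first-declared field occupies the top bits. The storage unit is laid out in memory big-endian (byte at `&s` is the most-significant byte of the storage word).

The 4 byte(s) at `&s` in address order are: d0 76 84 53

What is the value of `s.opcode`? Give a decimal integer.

[0]=0xd0 [1]=0x76 [2]=0x84 [3]=0x53 (big-endian) → word 0xd0768453
chan:17 @ bit 15 → (0xd0768453>>15)&0x1ffff = 0x1a0ed
slot:4 @ bit 11 → (0xd0768453>>11)&0xf = 0x0
err:1 @ bit 10 → (0xd0768453>>10)&0x1 = 0x1
ver:3 @ bit 7 → (0xd0768453>>7)&0x7 = 0x0
opcode:7 @ bit 0 → (0xd0768453>>0)&0x7f = 0x53  ←
opcode signed 7b, MSB=1: 83 - 128 = -45

-45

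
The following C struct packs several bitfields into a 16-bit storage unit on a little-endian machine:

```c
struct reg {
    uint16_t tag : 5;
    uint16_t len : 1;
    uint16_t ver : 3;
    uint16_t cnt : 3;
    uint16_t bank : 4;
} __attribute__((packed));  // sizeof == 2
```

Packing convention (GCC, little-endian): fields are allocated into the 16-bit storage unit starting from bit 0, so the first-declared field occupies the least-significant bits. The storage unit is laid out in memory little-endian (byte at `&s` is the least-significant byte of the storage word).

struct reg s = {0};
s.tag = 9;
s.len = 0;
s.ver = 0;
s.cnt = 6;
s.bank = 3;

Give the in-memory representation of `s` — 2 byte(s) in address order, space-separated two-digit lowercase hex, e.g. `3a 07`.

09 3c

tag:5 = 9 → 0x9 << 0 → word 0x0009
len:1 = 0 → 0x0 << 5 → word 0x0009
ver:3 = 0 → 0x0 << 6 → word 0x0009
cnt:3 = 6 → 0x6 << 9 → word 0x0c09
bank:4 = 3 → 0x3 << 12 → word 0x3c09
word = 0x3c09 → little-endian bytes:
  [0]=0x09  [1]=0x3c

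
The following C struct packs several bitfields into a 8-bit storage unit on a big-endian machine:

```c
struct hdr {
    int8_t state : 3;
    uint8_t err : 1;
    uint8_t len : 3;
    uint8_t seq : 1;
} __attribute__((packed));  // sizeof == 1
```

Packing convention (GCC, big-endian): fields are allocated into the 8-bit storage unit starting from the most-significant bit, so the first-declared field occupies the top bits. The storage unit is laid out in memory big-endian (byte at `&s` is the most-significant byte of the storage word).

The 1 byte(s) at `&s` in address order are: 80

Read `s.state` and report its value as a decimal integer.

[0]=0x80 (big-endian) → word 0x80
state:3 @ bit 5 → (0x80>>5)&0x7 = 0x4  ←
err:1 @ bit 4 → (0x80>>4)&0x1 = 0x0
len:3 @ bit 1 → (0x80>>1)&0x7 = 0x0
seq:1 @ bit 0 → (0x80>>0)&0x1 = 0x0
state signed 3b, MSB=1: 4 - 8 = -4

-4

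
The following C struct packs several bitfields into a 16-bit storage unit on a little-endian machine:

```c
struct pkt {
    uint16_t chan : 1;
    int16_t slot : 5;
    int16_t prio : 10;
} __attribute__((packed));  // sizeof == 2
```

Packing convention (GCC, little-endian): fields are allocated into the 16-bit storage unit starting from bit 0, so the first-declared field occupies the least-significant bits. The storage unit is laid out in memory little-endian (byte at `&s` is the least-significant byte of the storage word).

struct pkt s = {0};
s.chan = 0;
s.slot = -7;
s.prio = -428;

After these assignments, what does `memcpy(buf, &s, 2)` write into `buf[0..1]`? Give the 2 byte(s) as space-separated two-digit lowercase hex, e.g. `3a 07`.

[0+:1] chan=0 & 0x1 = 0x0; word=0x0000
[1+:5] slot=-7 & 0x1f = 0x19; word=0x0032
[6+:10] prio=-428 & 0x3ff = 0x254; word=0x9532
word = 0x9532 → little-endian bytes:
  [0]=0x32  [1]=0x95

32 95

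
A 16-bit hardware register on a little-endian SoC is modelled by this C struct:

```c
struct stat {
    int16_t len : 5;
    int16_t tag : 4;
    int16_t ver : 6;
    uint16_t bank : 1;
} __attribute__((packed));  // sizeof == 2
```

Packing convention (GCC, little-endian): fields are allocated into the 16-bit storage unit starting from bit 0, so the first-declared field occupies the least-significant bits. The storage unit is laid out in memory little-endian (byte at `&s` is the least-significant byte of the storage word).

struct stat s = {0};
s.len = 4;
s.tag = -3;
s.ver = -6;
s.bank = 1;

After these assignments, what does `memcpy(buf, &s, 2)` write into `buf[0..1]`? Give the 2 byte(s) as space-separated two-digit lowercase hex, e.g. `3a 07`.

a4 f5

len (5b) val=4 bits=0x4 at bit 0: 0x0004
tag (4b) val=-3 bits=0xd at bit 5: 0x01a4
ver (6b) val=-6 bits=0x3a at bit 9: 0x75a4
bank (1b) val=1 bits=0x1 at bit 15: 0xf5a4
word = 0xf5a4 → little-endian bytes:
  [0]=0xa4  [1]=0xf5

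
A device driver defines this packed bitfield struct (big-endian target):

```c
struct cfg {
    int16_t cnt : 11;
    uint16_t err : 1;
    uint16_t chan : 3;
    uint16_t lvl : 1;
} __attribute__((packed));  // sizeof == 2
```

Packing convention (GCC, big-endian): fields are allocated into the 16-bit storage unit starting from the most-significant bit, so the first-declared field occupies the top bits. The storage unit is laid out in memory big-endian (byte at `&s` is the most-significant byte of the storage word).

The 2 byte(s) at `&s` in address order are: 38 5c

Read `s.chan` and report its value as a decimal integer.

6

[0]=0x38 [1]=0x5c (big-endian) → word 0x385c
cnt [5+:11] = (word>>5) & 0x7ff = 450
err [4+:1] = (word>>4) & 0x1 = 1
chan [1+:3] = (word>>1) & 0x7 = 6  ←
lvl [0+:1] = (word>>0) & 0x1 = 0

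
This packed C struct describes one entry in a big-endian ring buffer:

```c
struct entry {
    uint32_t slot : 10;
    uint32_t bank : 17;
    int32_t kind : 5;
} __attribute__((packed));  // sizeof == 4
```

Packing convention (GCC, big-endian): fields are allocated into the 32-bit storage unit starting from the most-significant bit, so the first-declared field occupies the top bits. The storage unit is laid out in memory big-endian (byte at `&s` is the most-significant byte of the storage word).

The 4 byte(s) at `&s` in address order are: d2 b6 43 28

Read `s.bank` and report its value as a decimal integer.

[0]=0xd2 [1]=0xb6 [2]=0x43 [3]=0x28 (big-endian) → word 0xd2b64328
slot:10 @ bit 22 → (0xd2b64328>>22)&0x3ff = 0x34a
bank:17 @ bit 5 → (0xd2b64328>>5)&0x1ffff = 0x1b219  ←
kind:5 @ bit 0 → (0xd2b64328>>0)&0x1f = 0x8

111129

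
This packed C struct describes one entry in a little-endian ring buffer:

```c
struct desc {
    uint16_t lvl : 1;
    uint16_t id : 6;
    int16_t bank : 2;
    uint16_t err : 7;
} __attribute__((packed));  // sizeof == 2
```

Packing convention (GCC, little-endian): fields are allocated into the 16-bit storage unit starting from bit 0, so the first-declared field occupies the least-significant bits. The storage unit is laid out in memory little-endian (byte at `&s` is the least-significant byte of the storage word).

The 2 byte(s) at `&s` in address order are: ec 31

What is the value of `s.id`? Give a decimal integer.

54

[0]=0xec [1]=0x31 (little-endian) → word 0x31ec
lvl [0+:1] = (word>>0) & 0x1 = 0
id [1+:6] = (word>>1) & 0x3f = 54  ←
bank [7+:2] = (word>>7) & 0x3 = 3
err [9+:7] = (word>>9) & 0x7f = 24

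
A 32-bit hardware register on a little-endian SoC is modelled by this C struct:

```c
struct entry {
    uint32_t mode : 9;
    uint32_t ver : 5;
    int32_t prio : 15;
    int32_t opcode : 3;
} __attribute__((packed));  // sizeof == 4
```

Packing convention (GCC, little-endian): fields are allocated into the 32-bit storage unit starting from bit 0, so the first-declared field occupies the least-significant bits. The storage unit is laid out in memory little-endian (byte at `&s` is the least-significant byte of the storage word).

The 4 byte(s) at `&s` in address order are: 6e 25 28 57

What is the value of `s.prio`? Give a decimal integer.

[0]=0x6e [1]=0x25 [2]=0x28 [3]=0x57 (little-endian) → word 0x5728256e
mode [0+:9] = (word>>0) & 0x1ff = 366
ver [9+:5] = (word>>9) & 0x1f = 18
prio [14+:15] = (word>>14) & 0x7fff = 23712  ←
opcode [29+:3] = (word>>29) & 0x7 = 2
prio signed 15b, MSB=1: 23712 - 32768 = -9056

-9056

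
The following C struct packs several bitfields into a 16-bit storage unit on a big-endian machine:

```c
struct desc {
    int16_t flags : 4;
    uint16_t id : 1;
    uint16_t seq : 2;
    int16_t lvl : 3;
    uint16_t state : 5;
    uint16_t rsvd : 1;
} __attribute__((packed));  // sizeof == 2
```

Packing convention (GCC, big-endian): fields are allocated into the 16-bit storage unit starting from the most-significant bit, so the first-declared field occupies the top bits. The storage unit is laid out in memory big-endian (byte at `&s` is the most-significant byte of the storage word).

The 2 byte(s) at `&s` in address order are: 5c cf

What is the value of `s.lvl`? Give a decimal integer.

[0]=0x5c [1]=0xcf (big-endian) → word 0x5ccf
flags:4 @ bit 12 → (0x5ccf>>12)&0xf = 0x5
id:1 @ bit 11 → (0x5ccf>>11)&0x1 = 0x1
seq:2 @ bit 9 → (0x5ccf>>9)&0x3 = 0x2
lvl:3 @ bit 6 → (0x5ccf>>6)&0x7 = 0x3  ←
state:5 @ bit 1 → (0x5ccf>>1)&0x1f = 0x7
rsvd:1 @ bit 0 → (0x5ccf>>0)&0x1 = 0x1
lvl signed 3b, MSB=0: value = 3

3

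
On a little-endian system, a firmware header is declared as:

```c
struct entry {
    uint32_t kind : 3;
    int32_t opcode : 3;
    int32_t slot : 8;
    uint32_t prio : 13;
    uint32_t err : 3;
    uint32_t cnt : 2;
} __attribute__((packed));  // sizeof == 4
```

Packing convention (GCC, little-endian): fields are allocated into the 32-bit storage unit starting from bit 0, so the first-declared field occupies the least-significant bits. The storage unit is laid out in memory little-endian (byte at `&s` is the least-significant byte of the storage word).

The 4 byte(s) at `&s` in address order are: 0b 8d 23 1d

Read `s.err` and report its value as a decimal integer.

[0]=0x0b [1]=0x8d [2]=0x23 [3]=0x1d (little-endian) → word 0x1d238d0b
kind [0+:3] = (word>>0) & 0x7 = 3
opcode [3+:3] = (word>>3) & 0x7 = 1
slot [6+:8] = (word>>6) & 0xff = 52
prio [14+:13] = (word>>14) & 0x1fff = 5262
err [27+:3] = (word>>27) & 0x7 = 3  ←
cnt [30+:2] = (word>>30) & 0x3 = 0

3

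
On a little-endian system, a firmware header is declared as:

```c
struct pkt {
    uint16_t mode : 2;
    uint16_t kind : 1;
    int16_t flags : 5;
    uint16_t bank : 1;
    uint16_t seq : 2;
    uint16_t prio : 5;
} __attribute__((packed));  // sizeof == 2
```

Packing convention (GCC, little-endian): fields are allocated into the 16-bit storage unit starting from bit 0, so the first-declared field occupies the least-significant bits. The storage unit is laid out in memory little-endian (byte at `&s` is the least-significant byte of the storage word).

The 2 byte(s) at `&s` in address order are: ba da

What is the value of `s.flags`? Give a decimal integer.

-9

[0]=0xba [1]=0xda (little-endian) → word 0xdaba
mode [0+:2] = (word>>0) & 0x3 = 2
kind [2+:1] = (word>>2) & 0x1 = 0
flags [3+:5] = (word>>3) & 0x1f = 23  ←
bank [8+:1] = (word>>8) & 0x1 = 0
seq [9+:2] = (word>>9) & 0x3 = 1
prio [11+:5] = (word>>11) & 0x1f = 27
flags signed 5b, MSB=1: 23 - 32 = -9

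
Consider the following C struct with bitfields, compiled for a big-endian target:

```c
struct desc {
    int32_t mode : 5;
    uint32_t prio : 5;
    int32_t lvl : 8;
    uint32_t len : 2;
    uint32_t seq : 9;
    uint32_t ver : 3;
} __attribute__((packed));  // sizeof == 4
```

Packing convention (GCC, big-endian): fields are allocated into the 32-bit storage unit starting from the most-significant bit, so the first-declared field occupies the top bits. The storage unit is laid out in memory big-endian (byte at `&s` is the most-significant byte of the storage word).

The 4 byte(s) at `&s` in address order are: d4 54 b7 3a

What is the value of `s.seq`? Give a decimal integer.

[0]=0xd4 [1]=0x54 [2]=0xb7 [3]=0x3a (big-endian) → word 0xd454b73a
mode:5 @ bit 27 → (0xd454b73a>>27)&0x1f = 0x1a
prio:5 @ bit 22 → (0xd454b73a>>22)&0x1f = 0x11
lvl:8 @ bit 14 → (0xd454b73a>>14)&0xff = 0x52
len:2 @ bit 12 → (0xd454b73a>>12)&0x3 = 0x3
seq:9 @ bit 3 → (0xd454b73a>>3)&0x1ff = 0xe7  ←
ver:3 @ bit 0 → (0xd454b73a>>0)&0x7 = 0x2

231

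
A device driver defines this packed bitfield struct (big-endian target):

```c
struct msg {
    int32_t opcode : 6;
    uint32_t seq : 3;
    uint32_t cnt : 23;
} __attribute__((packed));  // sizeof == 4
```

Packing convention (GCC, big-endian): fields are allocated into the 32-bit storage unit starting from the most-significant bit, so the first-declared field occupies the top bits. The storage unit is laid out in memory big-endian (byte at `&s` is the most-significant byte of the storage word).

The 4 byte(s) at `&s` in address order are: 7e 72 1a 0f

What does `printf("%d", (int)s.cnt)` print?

7477775

[0]=0x7e [1]=0x72 [2]=0x1a [3]=0x0f (big-endian) → word 0x7e721a0f
opcode [26+:6] = (word>>26) & 0x3f = 31
seq [23+:3] = (word>>23) & 0x7 = 4
cnt [0+:23] = (word>>0) & 0x7fffff = 7477775  ←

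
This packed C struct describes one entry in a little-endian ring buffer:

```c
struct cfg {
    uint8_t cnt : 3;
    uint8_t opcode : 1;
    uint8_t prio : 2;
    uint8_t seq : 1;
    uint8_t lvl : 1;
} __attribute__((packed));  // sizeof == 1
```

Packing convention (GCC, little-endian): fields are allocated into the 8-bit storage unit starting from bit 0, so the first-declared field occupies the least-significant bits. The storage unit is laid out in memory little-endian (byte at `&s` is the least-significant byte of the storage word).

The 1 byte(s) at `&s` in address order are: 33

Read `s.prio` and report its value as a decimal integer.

3

[0]=0x33 (little-endian) → word 0x33
cnt:3 @ bit 0 → (0x33>>0)&0x7 = 0x3
opcode:1 @ bit 3 → (0x33>>3)&0x1 = 0x0
prio:2 @ bit 4 → (0x33>>4)&0x3 = 0x3  ←
seq:1 @ bit 6 → (0x33>>6)&0x1 = 0x0
lvl:1 @ bit 7 → (0x33>>7)&0x1 = 0x0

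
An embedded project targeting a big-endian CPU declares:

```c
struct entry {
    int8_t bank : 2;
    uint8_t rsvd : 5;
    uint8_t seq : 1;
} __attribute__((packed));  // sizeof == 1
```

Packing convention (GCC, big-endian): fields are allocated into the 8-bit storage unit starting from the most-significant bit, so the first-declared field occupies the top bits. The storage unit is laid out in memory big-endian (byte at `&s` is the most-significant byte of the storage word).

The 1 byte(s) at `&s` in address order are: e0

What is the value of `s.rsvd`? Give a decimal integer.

16

[0]=0xe0 (big-endian) → word 0xe0
bank [6+:2] = (word>>6) & 0x3 = 3
rsvd [1+:5] = (word>>1) & 0x1f = 16  ←
seq [0+:1] = (word>>0) & 0x1 = 0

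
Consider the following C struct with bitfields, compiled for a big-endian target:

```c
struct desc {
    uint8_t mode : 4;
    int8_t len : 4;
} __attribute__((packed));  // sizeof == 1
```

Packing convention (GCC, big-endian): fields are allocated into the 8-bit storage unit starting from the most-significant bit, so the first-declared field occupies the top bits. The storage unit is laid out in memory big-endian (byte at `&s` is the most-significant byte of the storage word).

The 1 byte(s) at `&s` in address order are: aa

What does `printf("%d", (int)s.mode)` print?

10

[0]=0xaa (big-endian) → word 0xaa
mode:4 @ bit 4 → (0xaa>>4)&0xf = 0xa  ←
len:4 @ bit 0 → (0xaa>>0)&0xf = 0xa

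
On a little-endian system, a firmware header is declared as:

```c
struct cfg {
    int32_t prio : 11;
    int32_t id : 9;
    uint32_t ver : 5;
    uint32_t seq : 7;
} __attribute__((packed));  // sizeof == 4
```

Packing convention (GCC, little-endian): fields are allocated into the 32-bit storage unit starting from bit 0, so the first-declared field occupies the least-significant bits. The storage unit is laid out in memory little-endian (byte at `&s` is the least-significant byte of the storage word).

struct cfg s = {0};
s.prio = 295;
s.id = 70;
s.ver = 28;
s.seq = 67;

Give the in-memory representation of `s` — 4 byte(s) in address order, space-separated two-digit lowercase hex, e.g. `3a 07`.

prio:11 = 295 → 0x127 << 0 → word 0x00000127
id:9 = 70 → 0x46 << 11 → word 0x00023127
ver:5 = 28 → 0x1c << 20 → word 0x01c23127
seq:7 = 67 → 0x43 << 25 → word 0x87c23127
word = 0x87c23127 → little-endian bytes:
  [0]=0x27  [1]=0x31  [2]=0xc2  [3]=0x87

27 31 c2 87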